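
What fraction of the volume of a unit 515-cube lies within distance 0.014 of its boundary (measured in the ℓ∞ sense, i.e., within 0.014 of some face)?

Shell fraction = 1 - (1-0.028)^515 ≈ 0.9999995552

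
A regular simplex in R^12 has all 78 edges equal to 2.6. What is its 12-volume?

Volume = 2.6^12 · √(13/2^12) / 12! ≈ 1.12237e-05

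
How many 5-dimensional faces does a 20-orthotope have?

An n-cube has C(n,k)·2^(n-k) k-faces. Here C(20,5)·2^15 = 15504·32768 = 508035072.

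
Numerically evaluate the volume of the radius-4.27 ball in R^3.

V_3(4.27) = π^(3/2) · (4.27)^3 / Γ(3/2 + 1) ≈ 326.116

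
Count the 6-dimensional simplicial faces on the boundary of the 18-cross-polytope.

f_6(18-orthoplex) = 2^7 · (18 choose 7) = 4073472.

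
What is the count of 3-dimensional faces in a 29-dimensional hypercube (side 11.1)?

Choose 3 of 29 axes to span the face (C(29,3) = 3654 ways), then fix each of the remaining 26 coordinates at one of its two extreme values (2^26 = 67108864 ways): 3654·67108864 = 245215789056.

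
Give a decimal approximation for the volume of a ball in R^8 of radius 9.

The n-ball volume is π^(n/2)·r^n/Γ(n/2+1). With n=8, r=9: V = 14348907·π^4/8 ≈ 1.74714e+08.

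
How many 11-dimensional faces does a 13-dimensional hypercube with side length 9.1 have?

f_11(13-cube) = (13 choose 11) · 2^2 = 312.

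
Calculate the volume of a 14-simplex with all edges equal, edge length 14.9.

For a regular n-simplex with edge a, V = (a^n / n!)·√((n+1)/2^n). With a=14.9, n=14: V ≈ 9226.46.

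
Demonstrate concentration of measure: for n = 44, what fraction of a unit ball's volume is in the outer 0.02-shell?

1 - (1-0.02)^44 ≈ 0.5889 ≈ 58.89%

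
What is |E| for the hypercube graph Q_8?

Each of the 2^8 = 256 vertices has degree 8; total edges = 8·2^8/2 = 1024.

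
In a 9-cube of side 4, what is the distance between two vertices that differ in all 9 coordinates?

Diagonal = √9 · 4 = 12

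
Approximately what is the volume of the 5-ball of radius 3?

V = 648·π^2/5 ≈ 1279.1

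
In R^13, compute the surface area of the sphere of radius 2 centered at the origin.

S_13(2) = 2·π^(13/2)·(2)^12 / Γ(13/2) = 524288·π^6/10395 ≈ 48489.2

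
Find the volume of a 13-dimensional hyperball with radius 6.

The n-ball volume is π^(n/2)·r^n/Γ(n/2+1). With n=13, r=6: V = 61917364224·π^6/5005 ≈ 1.18934e+10.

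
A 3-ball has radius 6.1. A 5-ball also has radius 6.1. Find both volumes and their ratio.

V_3(6.1) ≈ 950.776. V_5(6.1) ≈ 44457.8. Ratio V_3/V_5 ≈ 0.02139.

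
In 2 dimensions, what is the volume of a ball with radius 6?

Volume = π^{2/2}·(6)^2/Γ(2) = 36·π ≈ 113.097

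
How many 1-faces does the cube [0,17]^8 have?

Number of 1-faces = C(8,1)·2^(8-1) = 8·128 = 1024.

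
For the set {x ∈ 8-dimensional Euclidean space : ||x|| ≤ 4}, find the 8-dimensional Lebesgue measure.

V = 8192·π^4/3 ≈ 265992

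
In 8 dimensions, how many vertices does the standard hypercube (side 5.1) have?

Each vertex is a binary string of length 8, so there are 2^8 = 256.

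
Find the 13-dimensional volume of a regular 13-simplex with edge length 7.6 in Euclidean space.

For a regular n-simplex with edge a, V = (a^n / n!)·√((n+1)/2^n). With a=7.6, n=13: V ≈ 1.87355.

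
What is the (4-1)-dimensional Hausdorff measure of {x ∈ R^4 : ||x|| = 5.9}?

The surface area of an n-ball is 2π^(n/2) r^(n-1) / Γ(n/2). For n=4, r=5.9: 4054.02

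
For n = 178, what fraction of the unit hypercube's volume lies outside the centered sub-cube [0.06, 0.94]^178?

1 - (1 - 2·0.06)^178 = 1 - 0.88^178 ≈ 1 - 1.312e-10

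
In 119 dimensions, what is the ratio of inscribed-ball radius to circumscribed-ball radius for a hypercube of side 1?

r_in = 1/2 (half the side); r_out = 1√119/2 (half the diagonal). Ratio = 1/√119 ≈ 0.0916698.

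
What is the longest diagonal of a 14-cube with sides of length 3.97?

Diagonal = √14 · 3.97 ≈ 14.8544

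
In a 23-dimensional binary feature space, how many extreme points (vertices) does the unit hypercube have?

An n-cube has 2^n vertices; for n = 23 that is 2^23 = 8388608.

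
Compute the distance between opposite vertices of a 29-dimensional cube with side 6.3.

The space diagonal of an n-cube of side s is s√n. Here 6.3·√29 ≈ 33.9265.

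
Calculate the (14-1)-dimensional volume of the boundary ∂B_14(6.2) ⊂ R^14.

The surface area of an n-ball is 2π^(n/2) r^(n-1) / Γ(n/2). For n=14, r=6.2: 1.67818e+11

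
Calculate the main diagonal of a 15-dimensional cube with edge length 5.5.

||(5.5,5.5,...,5.5)|| = √(15)·5.5 ≈ 21.3014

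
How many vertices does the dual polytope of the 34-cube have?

Number of vertices = 2n = 68.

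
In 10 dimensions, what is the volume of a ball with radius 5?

V_10(5) = π^(10/2) · (5)^10 / Γ(10/2 + 1) = 1953125·π^5/24 ≈ 2.49039e+07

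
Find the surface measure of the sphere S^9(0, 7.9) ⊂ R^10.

S = n·V_n(r)/r = 10·V_10(7.9)/7.9 (volume-to-surface relation), giving 3.05641e+09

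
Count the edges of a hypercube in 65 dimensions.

Number of 1-faces = C(65,1)·2^(65-1) = 65·18446744073709551616 = 1199038364791120855040.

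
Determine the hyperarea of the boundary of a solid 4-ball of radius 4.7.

|∂B_4(4.7)| ≈ 2049.38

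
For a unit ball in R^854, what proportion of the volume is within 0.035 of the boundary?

V(inner)/V(outer) = ((1-0.035)/1)^854 ≈ 6.114e-14, so the shell fraction is 1 - 6.114e-14.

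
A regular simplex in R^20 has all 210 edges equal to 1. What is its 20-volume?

V = (1^20 / 20!) · √((20+1) / 2^20) ≈ 1.83944e-21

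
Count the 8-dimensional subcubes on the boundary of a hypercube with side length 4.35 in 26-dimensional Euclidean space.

An n-cube has C(n,k)·2^(n-k) k-faces. Here C(26,8)·2^18 = 1562275·262144 = 409541017600.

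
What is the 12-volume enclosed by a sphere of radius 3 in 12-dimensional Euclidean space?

V = 59049·π^6/80 ≈ 709613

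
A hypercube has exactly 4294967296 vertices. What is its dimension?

Since 2^n = 4294967296, we have n = 32.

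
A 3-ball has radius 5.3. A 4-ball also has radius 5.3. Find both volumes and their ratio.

V_3(5.3) ≈ 623.615. V_4(5.3) ≈ 3893.8. Ratio V_3/V_4 ≈ 0.1602.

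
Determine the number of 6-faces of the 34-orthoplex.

f_6(34-orthoplex) = 2^7 · (34 choose 7) = 688590848.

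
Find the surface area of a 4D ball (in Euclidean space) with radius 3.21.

S = n·V_n(r)/r = 4·V_4(3.21)/3.21 (volume-to-surface relation), giving 652.897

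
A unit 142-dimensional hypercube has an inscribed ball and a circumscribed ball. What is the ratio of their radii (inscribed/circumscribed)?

r_in / r_out = (1/2) / (1√142/2) = 1/√142 ≈ 0.0839181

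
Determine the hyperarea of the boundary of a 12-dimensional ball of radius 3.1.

S = n·V_n(r)/r = 12·V_12(3.1)/3.1 (volume-to-surface relation), giving 4.07124e+06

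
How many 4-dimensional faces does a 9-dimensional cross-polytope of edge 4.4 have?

Number of 4-faces = 2^(4+1) · C(9,4+1) = 32 · 126 = 4032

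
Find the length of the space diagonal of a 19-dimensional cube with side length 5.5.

d = √(5.5² + 5.5² + ... + 5.5²) [19 terms] = √(19·5.5²) = 5.5√19 ≈ 23.9739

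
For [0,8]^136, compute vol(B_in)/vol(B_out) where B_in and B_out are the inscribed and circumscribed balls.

The radii are 8/2 and 8√136/2, so the volume ratio is (1/√136)^136 = 136^{-136/2} ≈ 8.30528e-146.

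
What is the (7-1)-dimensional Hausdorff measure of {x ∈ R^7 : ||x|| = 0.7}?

|∂B_7(0.7)| ≈ 3.89105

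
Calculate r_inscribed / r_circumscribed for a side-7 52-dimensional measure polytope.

Ratio = (s/2)/(s√52/2) = 52^(-1/2) ≈ 0.138675.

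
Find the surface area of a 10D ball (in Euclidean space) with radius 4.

S = n·V_n(r)/r = 10·V_10(4)/4 (volume-to-surface relation), giving 65536·π^5/3 ≈ 6.6851e+06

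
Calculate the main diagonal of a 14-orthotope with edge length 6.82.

The space diagonal of an n-cube of side s is s√n. Here 6.82·√14 ≈ 25.5181.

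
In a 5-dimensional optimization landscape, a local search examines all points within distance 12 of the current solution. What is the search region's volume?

Volume = π^{5/2}·(12)^5/Γ(7/2) = 663552·π^2/5 ≈ 1.3098e+06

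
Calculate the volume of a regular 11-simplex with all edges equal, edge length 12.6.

V = (12.6^11 / 11!) · √((11+1) / 2^11) ≈ 2436.95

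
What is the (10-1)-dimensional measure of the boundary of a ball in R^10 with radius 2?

The surface area of an n-ball is 2π^(n/2) r^(n-1) / Γ(n/2). For n=10, r=2: 128·π^5/3 ≈ 13056.8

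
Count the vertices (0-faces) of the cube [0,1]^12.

Each vertex is a binary string of length 12, so there are 2^12 = 4096.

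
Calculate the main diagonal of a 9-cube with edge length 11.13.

d = √(11.13² + 11.13² + ... + 11.13²) [9 terms] = √(9·11.13²) = 11.13√9 = 33.39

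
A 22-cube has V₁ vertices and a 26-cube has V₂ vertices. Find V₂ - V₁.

V₁ = 2^22 = 4194304. V₂ = 2^26 = 67108864. V₂ - V₁ = 62914560.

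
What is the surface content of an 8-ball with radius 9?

S_8(9) = 2·π^(8/2)·(9)^7 / Γ(8/2) = 1594323·π^4 ≈ 1.55302e+08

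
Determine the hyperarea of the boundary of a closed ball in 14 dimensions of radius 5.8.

The surface area of an n-ball is 2π^(n/2) r^(n-1) / Γ(n/2). For n=14, r=5.8: 7.05197e+10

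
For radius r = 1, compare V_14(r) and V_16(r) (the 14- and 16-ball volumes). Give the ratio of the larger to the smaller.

V_14(1) ≈ 0.599265, V_16(1) ≈ 0.235331. The 14-ball is larger by a factor of 2.546.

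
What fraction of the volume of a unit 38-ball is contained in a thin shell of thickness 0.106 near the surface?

V(inner)/V(outer) = ((1-0.106)/1)^38 ≈ 0.01415, so the shell fraction is 0.985848.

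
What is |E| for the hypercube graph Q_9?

The 9-cube has n·2^(n-1) = 9·2^8 = 9·256 = 2304 edges.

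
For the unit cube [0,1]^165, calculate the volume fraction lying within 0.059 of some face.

The inner cube has side 1-2·0.059 = 0.882 and volume (0.882)^165 ≈ 1.005e-09, so the shell holds 0.999999999 of the volume.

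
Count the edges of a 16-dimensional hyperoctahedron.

Number of 1-faces = 2^(1+1) · C(16,1+1) = 4 · 120 = 480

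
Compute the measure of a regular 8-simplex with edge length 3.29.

Volume = 3.29^8 · √(9/2^8) / 8! ≈ 0.0638334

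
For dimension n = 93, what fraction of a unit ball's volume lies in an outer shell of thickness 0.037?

1 - (1-0.037)^93 ≈ 0.969991 ≈ 97.00%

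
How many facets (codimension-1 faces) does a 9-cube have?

f_8(9-cube) = (9 choose 8) · 2^1 = 18.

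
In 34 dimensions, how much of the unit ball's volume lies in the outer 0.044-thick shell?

Shell fraction = 1 - (1-0.044)^34 ≈ 0.783445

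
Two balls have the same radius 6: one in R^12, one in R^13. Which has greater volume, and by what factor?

V_12(6) ≈ 2.90658e+09, V_13(6) ≈ 1.18934e+10. The 13-ball is larger by a factor of 4.092.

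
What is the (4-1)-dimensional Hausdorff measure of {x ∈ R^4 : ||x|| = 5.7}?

S = n·V_n(r)/r = 4·V_4(5.7)/5.7 (volume-to-surface relation), giving 3655.56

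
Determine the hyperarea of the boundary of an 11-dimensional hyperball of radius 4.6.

|∂B_11(4.6)| ≈ 8.79176e+07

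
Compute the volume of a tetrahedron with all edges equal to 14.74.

Volume = (√2/12) · 14.74³ = 377.421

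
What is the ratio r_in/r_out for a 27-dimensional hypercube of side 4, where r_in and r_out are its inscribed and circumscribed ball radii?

r_in / r_out = (4/2) / (4√27/2) = 1/√27 ≈ 0.19245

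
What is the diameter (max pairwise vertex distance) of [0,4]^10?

Diagonal = √10 · 4 ≈ 12.6491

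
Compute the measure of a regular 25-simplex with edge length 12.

V = (12^25 / 25!) · √((25+1) / 2^25) ≈ 0.0541374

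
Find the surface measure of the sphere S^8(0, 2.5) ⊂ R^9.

S = n·V_n(r)/r = 9·V_9(2.5)/2.5 (volume-to-surface relation), giving 78125·π^4/168 ≈ 45298.1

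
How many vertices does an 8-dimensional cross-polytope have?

The 8-dimensional cross-polytope has 2n = 2·8 = 16 vertices.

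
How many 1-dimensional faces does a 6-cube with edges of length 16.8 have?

Choose 1 of 6 axes to span the face (C(6,1) = 6 ways), then fix each of the remaining 5 coordinates at one of its two extreme values (2^5 = 32 ways): 6·32 = 192.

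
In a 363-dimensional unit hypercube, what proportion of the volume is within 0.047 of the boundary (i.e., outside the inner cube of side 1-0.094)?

The inner cube has side 1-2·0.047 = 0.906 and volume (0.906)^363 ≈ 2.739e-16, so the shell holds 1 - 2.739e-16 of the volume.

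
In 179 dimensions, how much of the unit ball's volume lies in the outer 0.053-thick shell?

1 - (1-0.053)^179 ≈ 0.999942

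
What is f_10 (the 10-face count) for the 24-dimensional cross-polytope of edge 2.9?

An n-cross-polytope has 2^(k+1)·C(n,k+1) k-faces. Here 2^11·C(24,11) = 2048·2496144 = 5112102912.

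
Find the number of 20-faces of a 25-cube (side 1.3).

f_20(25-cube) = (25 choose 20) · 2^5 = 1700160.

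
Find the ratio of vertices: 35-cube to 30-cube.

The 35-cube has 2^35 = 34359738368 vertices. The 30-cube has 2^30 = 1073741824 vertices. Ratio: 34359738368/1073741824 = 32.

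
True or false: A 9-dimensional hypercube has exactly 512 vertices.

True. The 9-cube has 2^9 = 512 vertices.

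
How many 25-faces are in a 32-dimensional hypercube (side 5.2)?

Number of 25-faces = C(32,25) · 2^(32-25) = 3365856 · 128 = 430829568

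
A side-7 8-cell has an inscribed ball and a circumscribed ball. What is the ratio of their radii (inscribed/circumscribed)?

r_in / r_out = (7/2) / (7√4/2) = 1/√4 ≈ 0.5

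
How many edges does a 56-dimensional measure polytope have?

Each of the 2^56 = 72057594037927936 vertices has degree 56; total edges = 56·2^56/2 = 2017612633061982208.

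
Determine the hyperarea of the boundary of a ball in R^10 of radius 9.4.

The surface area of an n-ball is 2π^(n/2) r^(n-1) / Γ(n/2). For n=10, r=9.4: 1.46123e+10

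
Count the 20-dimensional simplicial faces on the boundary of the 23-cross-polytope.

Each 20-face is the convex hull of 21 vertices, one chosen as ±e_i from each of 21 distinct axes: 2^21·C(23,21) = 530579456.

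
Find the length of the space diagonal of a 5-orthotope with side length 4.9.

Diagonal = √5 · 4.9 ≈ 10.9567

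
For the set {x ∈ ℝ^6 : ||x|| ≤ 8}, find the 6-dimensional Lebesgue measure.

V_6(8) = π^(6/2) · (8)^6 / Γ(6/2 + 1) = 131072·π^3/3 ≈ 1.35468e+06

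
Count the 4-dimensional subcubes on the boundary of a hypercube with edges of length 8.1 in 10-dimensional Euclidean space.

Number of 4-faces = C(10,4) · 2^(10-4) = 210 · 64 = 13440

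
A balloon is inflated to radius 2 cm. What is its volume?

The n-ball volume is π^(n/2)·r^n/Γ(n/2+1). With n=3, r=2: V = 32·π/3 ≈ 33.5103.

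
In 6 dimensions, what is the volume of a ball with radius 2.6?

The n-ball volume is π^(n/2)·r^n/Γ(n/2+1). With n=6, r=2.6: V ≈ 1596.39.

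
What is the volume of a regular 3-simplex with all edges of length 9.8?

Volume = (√2/12) · 9.8³ = 110.921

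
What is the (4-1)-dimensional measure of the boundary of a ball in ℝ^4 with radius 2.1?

S = n·V_n(r)/r = 4·V_4(2.1)/2.1 (volume-to-surface relation), giving 182.805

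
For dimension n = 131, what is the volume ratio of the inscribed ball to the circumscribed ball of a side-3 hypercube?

V_in / V_out = (r_in/r_out)^131 = (1/√131)^131 = 131^(-131/2) ≈ 2.0832e-139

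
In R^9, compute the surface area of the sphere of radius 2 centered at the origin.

S = n·V_n(r)/r = 9·V_9(2)/2 (volume-to-surface relation), giving 8192·π^4/105 ≈ 7599.76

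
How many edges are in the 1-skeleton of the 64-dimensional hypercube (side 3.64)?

Each of the 2^64 = 18446744073709551616 vertices has degree 64; total edges = 64·2^64/2 = 590295810358705651712.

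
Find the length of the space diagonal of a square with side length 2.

d = √(2² + 2² + ... + 2²) [2 terms] = √(2·2²) = 2√2 ≈ 2.82843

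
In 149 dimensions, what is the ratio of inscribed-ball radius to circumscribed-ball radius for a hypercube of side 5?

r_in / r_out = (5/2) / (5√149/2) = 1/√149 ≈ 0.0819232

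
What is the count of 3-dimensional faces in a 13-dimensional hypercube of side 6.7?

Choose 3 of 13 axes to span the face (C(13,3) = 286 ways), then fix each of the remaining 10 coordinates at one of its two extreme values (2^10 = 1024 ways): 286·1024 = 292864.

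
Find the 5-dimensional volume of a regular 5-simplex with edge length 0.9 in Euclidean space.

V_5 = √(6) · 0.9^5 / (5! · 2^(5/2)) ≈ 0.00213075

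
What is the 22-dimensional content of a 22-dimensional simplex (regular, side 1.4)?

V = (1.4^22 / 22!) · √((22+1) / 2^22) ≈ 3.41652e-21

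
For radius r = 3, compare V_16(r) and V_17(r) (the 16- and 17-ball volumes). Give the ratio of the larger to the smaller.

V_16(3) ≈ 1.01302e+07, V_17(3) ≈ 1.82063e+07. The 17-ball is larger by a factor of 1.797.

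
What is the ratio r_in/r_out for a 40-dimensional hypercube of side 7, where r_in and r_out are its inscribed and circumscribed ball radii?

Ratio = (s/2)/(s√40/2) = 40^(-1/2) ≈ 0.158114.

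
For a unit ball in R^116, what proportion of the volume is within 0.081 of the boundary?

V(inner)/V(outer) = ((1-0.081)/1)^116 ≈ 5.554e-05, so the shell fraction is 0.999944.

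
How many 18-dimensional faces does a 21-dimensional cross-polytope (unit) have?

Each 18-face is the convex hull of 19 vertices, one chosen as ±e_i from each of 19 distinct axes: 2^19·C(21,19) = 110100480.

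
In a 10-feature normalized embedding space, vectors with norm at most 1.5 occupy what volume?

V_10(1.5) = π^(10/2) · (1.5)^10 / Γ(10/2 + 1) = 19683·π^5/40960 ≈ 147.055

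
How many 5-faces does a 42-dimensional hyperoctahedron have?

Number of 5-faces = 2^(5+1) · C(42,5+1) = 64 · 5245786 = 335730304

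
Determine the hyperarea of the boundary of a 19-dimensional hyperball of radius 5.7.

S_19(5.7) = 2·π^(19/2)·(5.7)^18 / Γ(19/2) ≈ 3.57345e+13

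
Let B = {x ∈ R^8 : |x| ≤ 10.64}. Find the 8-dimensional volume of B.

V_8(10.64) = π^(8/2) · (10.64)^8 / Γ(8/2 + 1) ≈ 6.66686e+08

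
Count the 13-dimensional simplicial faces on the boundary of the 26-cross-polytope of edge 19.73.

Each 13-face is the convex hull of 14 vertices, one chosen as ±e_i from each of 14 distinct axes: 2^14·C(26,14) = 158231756800.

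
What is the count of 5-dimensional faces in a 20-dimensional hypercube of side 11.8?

Choose 5 of 20 axes to span the face (C(20,5) = 15504 ways), then fix each of the remaining 15 coordinates at one of its two extreme values (2^15 = 32768 ways): 15504·32768 = 508035072.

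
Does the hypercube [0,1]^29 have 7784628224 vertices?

False. The 29-cube has 2^29 = 536870912 vertices.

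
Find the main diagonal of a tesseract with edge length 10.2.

Diagonal = √4 · 10.2 = 20.4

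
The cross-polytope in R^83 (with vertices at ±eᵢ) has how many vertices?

An n-cross-polytope has 2n vertices; here n = 83, giving 166.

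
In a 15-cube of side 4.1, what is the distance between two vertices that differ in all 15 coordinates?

d = √(4.1² + 4.1² + ... + 4.1²) [15 terms] = √(15·4.1²) = 4.1√15 ≈ 15.8792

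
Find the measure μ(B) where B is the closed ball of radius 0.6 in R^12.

The n-ball volume is π^(n/2)·r^n/Γ(n/2+1). With n=12, r=0.6: V ≈ 0.00290658.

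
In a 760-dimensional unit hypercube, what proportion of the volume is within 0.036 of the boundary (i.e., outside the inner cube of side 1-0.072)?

The inner cube has side 1-2·0.036 = 0.928 and volume (0.928)^760 ≈ 2.17e-25, so the shell holds 1 - 2.17e-25 of the volume.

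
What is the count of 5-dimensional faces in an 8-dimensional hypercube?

f_5(8-cube) = (8 choose 5) · 2^3 = 448.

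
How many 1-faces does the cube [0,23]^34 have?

Each of the 2^34 = 17179869184 vertices has degree 34; total edges = 34·2^34/2 = 292057776128.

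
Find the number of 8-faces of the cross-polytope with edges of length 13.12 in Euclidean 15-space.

f_8(15-orthoplex) = 2^9 · (15 choose 9) = 2562560.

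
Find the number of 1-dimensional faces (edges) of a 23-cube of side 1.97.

The 23-cube has n·2^(n-1) = 23·2^22 = 23·4194304 = 96468992 edges.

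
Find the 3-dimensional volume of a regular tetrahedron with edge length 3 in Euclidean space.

Volume = (√2/12) · 3³ = 3.18198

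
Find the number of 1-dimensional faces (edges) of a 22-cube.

Each of the 2^22 = 4194304 vertices has degree 22; total edges = 22·2^22/2 = 46137344.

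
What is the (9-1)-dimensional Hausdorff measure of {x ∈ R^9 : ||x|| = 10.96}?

|∂B_9(10.96)| ≈ 6.1808e+09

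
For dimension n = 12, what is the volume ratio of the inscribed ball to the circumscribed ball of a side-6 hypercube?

The radii are 6/2 and 6√12/2, so the volume ratio is (1/√12)^12 = 12^{-12/2} ≈ 3.34898e-07.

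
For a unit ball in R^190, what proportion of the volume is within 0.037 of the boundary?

Shell fraction = 1 - (1-0.037)^190 ≈ 0.999226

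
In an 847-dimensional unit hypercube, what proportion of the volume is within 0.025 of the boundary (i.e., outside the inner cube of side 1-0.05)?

1 - (1 - 2·0.025)^847 = 1 - 0.95^847 ≈ 1 - 1.355e-19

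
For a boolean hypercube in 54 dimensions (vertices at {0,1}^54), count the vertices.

Number of vertices = 2^54 = 18014398509481984.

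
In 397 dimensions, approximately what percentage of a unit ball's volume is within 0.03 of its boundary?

1 - (1-0.03)^397 ≈ 0.999994 ≈ 99.999440%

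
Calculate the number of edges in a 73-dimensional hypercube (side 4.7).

An n-cube has n·2^(n-1) edges. With n = 73: 73·4722366482869645213696 = 344732753249484100599808.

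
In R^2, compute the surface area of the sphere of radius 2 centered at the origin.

S_2(2) = 2·π^(2/2)·(2)^1 / Γ(2/2) = 2πr = 2π·2 ≈ 12.5664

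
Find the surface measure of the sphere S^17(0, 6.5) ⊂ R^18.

The surface area of an n-ball is 2π^(n/2) r^(n-1) / Γ(n/2). For n=18, r=6.5: 8650415919381337933·π^9/2642411520 ≈ 9.75855e+13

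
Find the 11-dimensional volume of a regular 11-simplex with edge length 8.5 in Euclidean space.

V = (8.5^11 / 11!) · √((11+1) / 2^11) ≈ 32.0906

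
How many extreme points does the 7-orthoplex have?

An n-cross-polytope has 2n vertices; here n = 7, giving 14.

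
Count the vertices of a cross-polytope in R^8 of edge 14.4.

An n-cross-polytope has 2n vertices; here n = 8, giving 16.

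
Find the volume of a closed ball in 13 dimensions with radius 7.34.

The n-ball volume is π^(n/2)·r^n/Γ(n/2+1). With n=13, r=7.34: V ≈ 1.63452e+11.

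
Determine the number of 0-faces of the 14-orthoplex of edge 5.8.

Each 0-face is the convex hull of 1 vertex, one chosen as ±e_i from each of 1 distinct axis: 2^1·C(14,1) = 28.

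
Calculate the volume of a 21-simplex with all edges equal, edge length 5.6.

Volume = 5.6^21 · √(22/2^21) / 21! ≈ 3.26589e-07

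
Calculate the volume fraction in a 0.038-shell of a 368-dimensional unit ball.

V(inner)/V(outer) = ((1-0.038)/1)^368 ≈ 6.433e-07, so the shell fraction is 0.9999993567.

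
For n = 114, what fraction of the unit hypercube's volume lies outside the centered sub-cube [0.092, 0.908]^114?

Shell fraction = 1 - (1-0.184)^114 ≈ 1 - 8.564e-11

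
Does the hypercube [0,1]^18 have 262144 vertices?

True. The 18-cube has 2^18 = 262144 vertices.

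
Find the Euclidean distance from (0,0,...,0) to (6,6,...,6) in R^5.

d = √(6² + 6² + ... + 6²) [5 terms] = √(5·6²) = 6√5 ≈ 13.4164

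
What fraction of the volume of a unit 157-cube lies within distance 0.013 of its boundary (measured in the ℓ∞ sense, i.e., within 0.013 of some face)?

1 - (1 - 2·0.013)^157 = 1 - 0.974^157 ≈ 0.984013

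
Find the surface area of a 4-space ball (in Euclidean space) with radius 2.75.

|∂B_4(2.75)| ≈ 410.514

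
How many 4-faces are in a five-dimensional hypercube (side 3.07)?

Number of 4-faces = C(5,4) · 2^(5-4) = 5 · 2 = 10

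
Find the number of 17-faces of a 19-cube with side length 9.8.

An n-cube has C(n,k)·2^(n-k) k-faces. Here C(19,17)·2^2 = 171·4 = 684.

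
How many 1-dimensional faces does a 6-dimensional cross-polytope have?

Each 1-face is the convex hull of 2 vertices, one chosen as ±e_i from each of 2 distinct axes: 2^2·C(6,2) = 60.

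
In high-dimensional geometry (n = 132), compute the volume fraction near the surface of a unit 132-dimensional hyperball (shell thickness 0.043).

1 - (1-0.043)^132 ≈ 0.996977 ≈ 99.70%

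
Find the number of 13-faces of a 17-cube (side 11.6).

Choose 13 of 17 axes to span the face (C(17,13) = 2380 ways), then fix each of the remaining 4 coordinates at one of its two extreme values (2^4 = 16 ways): 2380·16 = 38080.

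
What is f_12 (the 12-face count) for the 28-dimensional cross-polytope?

Number of 12-faces = 2^(12+1) · C(28,12+1) = 8192 · 37442160 = 306726174720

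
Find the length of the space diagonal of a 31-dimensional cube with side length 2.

||(2,2,...,2)|| = √(31)·2 ≈ 11.1355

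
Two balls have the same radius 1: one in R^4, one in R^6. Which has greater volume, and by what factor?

V_4(1) ≈ 4.9348, V_6(1) ≈ 5.16771. The 6-ball is larger by a factor of 1.047.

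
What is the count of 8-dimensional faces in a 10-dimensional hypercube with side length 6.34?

Number of 8-faces = C(10,8) · 2^(10-8) = 45 · 4 = 180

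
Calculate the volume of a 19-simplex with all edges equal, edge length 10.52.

For a regular n-simplex with edge a, V = (a^n / n!)·√((n+1)/2^n). With a=10.52, n=19: V ≈ 1.33025.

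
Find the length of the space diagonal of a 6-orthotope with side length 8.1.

d = √(8.1² + 8.1² + ... + 8.1²) [6 terms] = √(6·8.1²) = 8.1√6 ≈ 19.8409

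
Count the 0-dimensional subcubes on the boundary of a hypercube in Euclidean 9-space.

Number of 0-faces = C(9,0) · 2^(9-0) = 1 · 512 = 512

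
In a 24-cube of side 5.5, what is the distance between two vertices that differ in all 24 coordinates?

The space diagonal of an n-cube of side s is s√n. Here 5.5·√24 ≈ 26.9444.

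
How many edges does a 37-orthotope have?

An n-cube has n·2^(n-1) edges. With n = 37: 37·68719476736 = 2542620639232.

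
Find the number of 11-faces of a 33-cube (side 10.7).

An n-cube has C(n,k)·2^(n-k) k-faces. Here C(33,11)·2^22 = 193536720·4194304 = 811751838842880.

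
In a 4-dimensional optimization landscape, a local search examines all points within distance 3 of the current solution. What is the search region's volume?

V_4(3) = π^(4/2) · (3)^4 / Γ(4/2 + 1) = 81·π^2/2 ≈ 399.719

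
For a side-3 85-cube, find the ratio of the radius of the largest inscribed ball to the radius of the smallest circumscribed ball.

r_in / r_out = (3/2) / (3√85/2) = 1/√85 ≈ 0.108465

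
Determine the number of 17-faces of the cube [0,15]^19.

Choose 17 of 19 axes to span the face (C(19,17) = 171 ways), then fix each of the remaining 2 coordinates at one of its two extreme values (2^2 = 4 ways): 171·4 = 684.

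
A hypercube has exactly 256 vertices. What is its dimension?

2^n = 256 ⇒ n = log_2(256) = 8.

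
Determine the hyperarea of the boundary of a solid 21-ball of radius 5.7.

S = n·V_n(r)/r = 21·V_21(5.7)/5.7 (volume-to-surface relation), giving 3.83941e+14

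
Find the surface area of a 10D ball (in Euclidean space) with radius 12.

S_10(12) = 2·π^(10/2)·(12)^9 / Γ(10/2) = 429981696·π^5 ≈ 1.31583e+11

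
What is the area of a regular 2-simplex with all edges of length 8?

Area = (√3/4) · 8² = 27.7128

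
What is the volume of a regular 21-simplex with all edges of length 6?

V_21 = √(22) · 6^21 / (21! · 2^(21/2)) ≈ 1.39068e-06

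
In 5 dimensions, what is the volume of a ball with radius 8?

Volume = π^{5/2}·(8)^5/Γ(7/2) = 262144·π^2/15 ≈ 172484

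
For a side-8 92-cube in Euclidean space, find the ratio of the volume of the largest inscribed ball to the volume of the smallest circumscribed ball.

V_in / V_out = (r_in/r_out)^92 = (1/√92)^92 = 92^(-92/2) ≈ 4.63191e-91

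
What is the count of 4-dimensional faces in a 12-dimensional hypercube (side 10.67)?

Choose 4 of 12 axes to span the face (C(12,4) = 495 ways), then fix each of the remaining 8 coordinates at one of its two extreme values (2^8 = 256 ways): 495·256 = 126720.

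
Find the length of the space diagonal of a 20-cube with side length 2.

||(2,2,...,2)|| = √(20)·2 ≈ 8.94427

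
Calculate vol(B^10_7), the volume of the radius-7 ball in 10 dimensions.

V = 282475249·π^5/120 ≈ 7.20358e+08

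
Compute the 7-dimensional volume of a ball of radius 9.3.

V_7(9.3) = π^(7/2) · (9.3)^7 / Γ(7/2 + 1) ≈ 2.8429e+07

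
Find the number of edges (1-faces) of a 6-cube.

Choose 1 of 6 axes to span the face (C(6,1) = 6 ways), then fix each of the remaining 5 coordinates at one of its two extreme values (2^5 = 32 ways): 6·32 = 192.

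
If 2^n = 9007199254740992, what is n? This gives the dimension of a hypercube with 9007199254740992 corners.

n = log_2(9007199254740992) = 53.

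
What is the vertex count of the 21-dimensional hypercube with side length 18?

Each vertex is a binary string of length 21, so there are 2^21 = 2097152.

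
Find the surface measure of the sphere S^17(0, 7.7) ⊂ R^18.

The surface area of an n-ball is 2π^(n/2) r^(n-1) / Γ(n/2). For n=18, r=7.7: 1.7386e+15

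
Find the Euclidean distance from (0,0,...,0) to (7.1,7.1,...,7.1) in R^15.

Diagonal = √15 · 7.1 ≈ 27.4982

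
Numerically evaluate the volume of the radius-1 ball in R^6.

V = π^3/6 ≈ 5.16771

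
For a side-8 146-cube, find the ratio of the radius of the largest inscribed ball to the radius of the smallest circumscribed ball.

Ratio = (s/2)/(s√146/2) = 146^(-1/2) ≈ 0.0827606.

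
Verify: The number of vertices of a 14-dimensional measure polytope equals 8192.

False. The 14-cube has 2^14 = 16384 vertices.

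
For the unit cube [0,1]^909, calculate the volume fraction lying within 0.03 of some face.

1 - (1 - 2·0.03)^909 = 1 - 0.94^909 ≈ 1 - 3.743e-25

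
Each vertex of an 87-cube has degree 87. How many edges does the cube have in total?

Each of the 2^87 = 154742504910672534362390528 vertices has degree 87; total edges = 87·2^87/2 = 6731298963614255244763987968.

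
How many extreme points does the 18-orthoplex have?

Number of vertices = 2n = 36.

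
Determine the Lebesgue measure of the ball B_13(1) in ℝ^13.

The n-ball volume is π^(n/2)·r^n/Γ(n/2+1). With n=13, r=1: V = 128·π^6/135135 ≈ 0.910629.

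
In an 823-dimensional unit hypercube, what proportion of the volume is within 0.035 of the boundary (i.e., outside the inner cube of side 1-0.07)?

1 - (1 - 2·0.035)^823 = 1 - 0.93^823 ≈ 1 - 1.152e-26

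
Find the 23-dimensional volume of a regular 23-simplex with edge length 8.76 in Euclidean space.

For a regular n-simplex with edge a, V = (a^n / n!)·√((n+1)/2^n). With a=8.76, n=23: V ≈ 0.00031143.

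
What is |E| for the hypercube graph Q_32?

The 32-cube has n·2^(n-1) = 32·2^31 = 32·2147483648 = 68719476736 edges.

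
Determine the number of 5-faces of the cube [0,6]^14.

Number of 5-faces = C(14,5) · 2^(14-5) = 2002 · 512 = 1025024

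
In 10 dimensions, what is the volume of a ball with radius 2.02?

The n-ball volume is π^(n/2)·r^n/Γ(n/2+1). With n=10, r=2.02: V ≈ 2884.57.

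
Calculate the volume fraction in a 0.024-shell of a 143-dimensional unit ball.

1 - (1-0.024)^143 ≈ 0.969003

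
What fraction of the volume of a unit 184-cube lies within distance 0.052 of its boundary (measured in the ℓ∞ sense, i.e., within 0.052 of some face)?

1 - (1 - 2·0.052)^184 = 1 - 0.896^184 ≈ 0.9999999983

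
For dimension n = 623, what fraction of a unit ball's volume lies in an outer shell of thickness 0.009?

1 - (1-0.009)^623 ≈ 0.99642 ≈ 99.64%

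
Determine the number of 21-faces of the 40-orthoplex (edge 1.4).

Number of 21-faces = 2^(21+1) · C(40,21+1) = 4194304 · 113380261800 = 475551285588787200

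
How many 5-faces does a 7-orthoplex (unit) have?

An n-cross-polytope has 2^(k+1)·C(n,k+1) k-faces. Here 2^6·C(7,6) = 64·7 = 448.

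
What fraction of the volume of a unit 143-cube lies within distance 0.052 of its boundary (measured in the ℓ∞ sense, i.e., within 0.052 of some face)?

1 - (1 - 2·0.052)^143 = 1 - 0.896^143 ≈ 0.9999998486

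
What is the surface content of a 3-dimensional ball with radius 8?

|∂B_3(8)| = 4πr² = 4π·(8)² ≈ 804.248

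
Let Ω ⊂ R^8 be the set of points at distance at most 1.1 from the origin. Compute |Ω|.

The n-ball volume is π^(n/2)·r^n/Γ(n/2+1). With n=8, r=1.1: V ≈ 8.70021.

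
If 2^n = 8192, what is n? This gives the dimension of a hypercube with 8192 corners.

n = log_2(8192) = 13.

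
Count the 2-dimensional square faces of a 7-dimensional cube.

Choose 2 of 7 axes to span the face (C(7,2) = 21 ways), then fix each of the remaining 5 coordinates at one of its two extreme values (2^5 = 32 ways): 21·32 = 672.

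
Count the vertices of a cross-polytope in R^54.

An n-cross-polytope has 2n vertices; here n = 54, giving 108.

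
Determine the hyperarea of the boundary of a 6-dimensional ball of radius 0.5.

S_6(0.5) = 2·π^(6/2)·(0.5)^5 / Γ(6/2) = π^3/32 ≈ 0.968946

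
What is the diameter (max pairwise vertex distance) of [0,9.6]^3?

||(9.6,9.6,...,9.6)|| = √(3)·9.6 ≈ 16.6277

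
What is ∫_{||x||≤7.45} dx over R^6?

Volume = π^{6/2}·(7.45)^6/Γ(4) ≈ 883560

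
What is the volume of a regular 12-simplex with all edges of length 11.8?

Volume = 11.8^12 · √(13/2^12) / 12! ≈ 857.114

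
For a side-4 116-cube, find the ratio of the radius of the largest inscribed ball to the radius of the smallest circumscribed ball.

r_in = 4/2 (half the side); r_out = 4√116/2 (half the diagonal). Ratio = 1/√116 ≈ 0.0928477.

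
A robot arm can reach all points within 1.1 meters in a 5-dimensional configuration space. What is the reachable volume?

The n-ball volume is π^(n/2)·r^n/Γ(n/2+1). With n=5, r=1.1: V ≈ 8.47738.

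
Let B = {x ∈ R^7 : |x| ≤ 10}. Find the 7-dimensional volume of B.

V_7(10) = π^(7/2) · (10)^7 / Γ(7/2 + 1) = 32000000·π^3/21 ≈ 4.72477e+07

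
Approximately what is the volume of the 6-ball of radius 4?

V = 2048·π^3/3 ≈ 21167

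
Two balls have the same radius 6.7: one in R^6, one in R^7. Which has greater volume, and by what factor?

V_6(6.7) ≈ 467463, V_7(6.7) ≈ 2.86354e+06. The 7-ball is larger by a factor of 6.126.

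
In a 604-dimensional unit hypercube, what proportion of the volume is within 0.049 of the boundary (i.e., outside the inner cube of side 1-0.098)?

The inner cube has side 1-2·0.049 = 0.902 and volume (0.902)^604 ≈ 8.805e-28, so the shell holds 1 - 8.805e-28 of the volume.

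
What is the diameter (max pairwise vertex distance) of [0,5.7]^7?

d = √(5.7² + 5.7² + ... + 5.7²) [7 terms] = √(7·5.7²) = 5.7√7 ≈ 15.0808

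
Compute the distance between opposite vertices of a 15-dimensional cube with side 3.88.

Diagonal = √15 · 3.88 ≈ 15.0272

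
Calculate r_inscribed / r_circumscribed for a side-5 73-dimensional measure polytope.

Ratio = (s/2)/(s√73/2) = 73^(-1/2) ≈ 0.117041.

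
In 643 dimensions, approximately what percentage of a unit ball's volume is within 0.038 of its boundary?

1 - (1-0.038)^643 ≈ 1 - 1.519e-11 ≈ (100 - 1.52e-09)%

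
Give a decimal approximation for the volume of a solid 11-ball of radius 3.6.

Volume = π^{11/2}·(3.6)^11/Γ(13/2) ≈ 2.47989e+06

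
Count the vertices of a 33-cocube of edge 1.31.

The 33-dimensional cross-polytope has 2n = 2·33 = 66 vertices.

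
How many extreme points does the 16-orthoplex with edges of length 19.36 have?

The vertices are ±e_1, ..., ±e_16, so there are 2·16 = 32.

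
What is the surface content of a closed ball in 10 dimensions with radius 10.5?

S = n·V_n(r)/r = 10·V_10(10.5)/10.5 (volume-to-surface relation), giving 264760015527·π^5/2048 ≈ 3.95614e+10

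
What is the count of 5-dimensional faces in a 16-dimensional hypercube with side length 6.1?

Number of 5-faces = C(16,5) · 2^(16-5) = 4368 · 2048 = 8945664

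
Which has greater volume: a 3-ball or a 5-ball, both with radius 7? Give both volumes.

V_3(7) ≈ 1436.76. V_5(7) ≈ 88468.5. The 5-ball is larger.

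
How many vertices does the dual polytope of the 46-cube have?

The 46-dimensional cross-polytope has 2n = 2·46 = 92 vertices.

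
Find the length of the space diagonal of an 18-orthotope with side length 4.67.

d = √(4.67² + 4.67² + ... + 4.67²) [18 terms] = √(18·4.67²) = 4.67√18 ≈ 19.8131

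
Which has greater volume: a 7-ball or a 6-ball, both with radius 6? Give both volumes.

V_7(6) ≈ 1.32263e+06. V_6(6) ≈ 241105. The 7-ball is larger.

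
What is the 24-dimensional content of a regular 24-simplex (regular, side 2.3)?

V_24 = √(25) · 2.3^24 / (24! · 2^(24/2)) ≈ 9.44871e-19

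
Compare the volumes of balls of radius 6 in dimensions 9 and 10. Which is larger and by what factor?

V_9(6) ≈ 3.32414e+07, V_10(6) ≈ 1.54199e+08. The 10-ball is larger by a factor of 4.639.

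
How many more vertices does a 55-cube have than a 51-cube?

The 55-cube has 2^55 = 36028797018963968 vertices. The 51-cube has 2^51 = 2251799813685248 vertices. Difference: 36028797018963968 - 2251799813685248 = 33776997205278720.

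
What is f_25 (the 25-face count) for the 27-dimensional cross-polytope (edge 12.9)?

Each 25-face is the convex hull of 26 vertices, one chosen as ±e_i from each of 26 distinct axes: 2^26·C(27,26) = 1811939328.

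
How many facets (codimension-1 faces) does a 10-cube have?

An n-cube has C(n,k)·2^(n-k) k-faces. Here C(10,9)·2^1 = 10·2 = 20.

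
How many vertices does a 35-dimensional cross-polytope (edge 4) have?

The vertices are ±e_1, ..., ±e_35, so there are 2·35 = 70.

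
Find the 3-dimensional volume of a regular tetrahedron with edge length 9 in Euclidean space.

Volume = (√2/12) · 9³ = 85.9135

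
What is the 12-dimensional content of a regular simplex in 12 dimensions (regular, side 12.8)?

Volume = 12.8^12 · √(13/2^12) / 12! ≈ 2274.96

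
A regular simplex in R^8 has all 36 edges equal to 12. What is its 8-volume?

Volume = 12^8 · √(9/2^8) / 8! ≈ 1999.54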